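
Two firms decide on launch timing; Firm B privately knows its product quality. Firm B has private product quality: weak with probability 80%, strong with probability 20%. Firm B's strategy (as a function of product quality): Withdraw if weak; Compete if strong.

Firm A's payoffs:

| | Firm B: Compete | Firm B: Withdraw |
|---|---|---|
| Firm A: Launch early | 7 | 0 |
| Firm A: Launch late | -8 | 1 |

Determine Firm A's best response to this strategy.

E[Launch early] = 0.8·(0) + 0.2·(7) = 1.4
E[Launch late] = 0.8·(1) + 0.2·(-8) = -0.8
Best response: Launch early (1.4 is the largest).

Launch early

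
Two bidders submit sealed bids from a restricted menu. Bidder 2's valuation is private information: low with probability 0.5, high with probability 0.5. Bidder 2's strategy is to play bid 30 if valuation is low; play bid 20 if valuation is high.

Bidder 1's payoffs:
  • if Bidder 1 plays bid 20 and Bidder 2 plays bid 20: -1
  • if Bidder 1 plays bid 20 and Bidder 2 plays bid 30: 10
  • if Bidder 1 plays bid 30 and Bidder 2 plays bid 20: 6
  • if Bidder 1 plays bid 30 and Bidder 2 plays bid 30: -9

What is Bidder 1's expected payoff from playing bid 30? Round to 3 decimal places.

E[bid 30] = 0.5·(-9) + 0.5·6 = (-4.5) + 3 = -1.5

-1.500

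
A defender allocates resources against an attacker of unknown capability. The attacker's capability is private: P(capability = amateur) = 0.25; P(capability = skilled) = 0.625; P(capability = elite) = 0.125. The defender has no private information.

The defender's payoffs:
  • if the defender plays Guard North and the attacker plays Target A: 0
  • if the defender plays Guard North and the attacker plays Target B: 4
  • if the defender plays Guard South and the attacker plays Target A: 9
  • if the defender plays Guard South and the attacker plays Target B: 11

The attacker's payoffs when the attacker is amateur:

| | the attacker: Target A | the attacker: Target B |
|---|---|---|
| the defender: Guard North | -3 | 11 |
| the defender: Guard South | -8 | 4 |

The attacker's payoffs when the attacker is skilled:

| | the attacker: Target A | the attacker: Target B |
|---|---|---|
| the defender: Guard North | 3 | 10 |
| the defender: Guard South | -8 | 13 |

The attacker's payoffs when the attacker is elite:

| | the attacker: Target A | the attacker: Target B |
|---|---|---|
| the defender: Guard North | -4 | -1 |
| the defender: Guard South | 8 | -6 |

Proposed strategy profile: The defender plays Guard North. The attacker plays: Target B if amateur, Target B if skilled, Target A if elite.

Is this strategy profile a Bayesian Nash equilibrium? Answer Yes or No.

A profile is a BNE iff every type of every player is best-responding given beliefs about the other side.
The defender plays Guard North: E[Guard North] = 0.25·(4) + 0.625·(4) + 0.125·(0) = 3.5; E[Guard South] = 10.75. Not best-responding. ✗
The attacker (capability amateur), facing Guard North: Target A gives -3, Target B gives 11. Proposed Target B is best. ✓
The attacker (capability skilled), facing Guard North: Target A gives 3, Target B gives 10. Proposed Target B is best. ✓
The attacker (capability elite), facing Guard North: Target A gives -4, Target B gives -1. Proposed Target A is not best — profitable deviation exists. ✗

No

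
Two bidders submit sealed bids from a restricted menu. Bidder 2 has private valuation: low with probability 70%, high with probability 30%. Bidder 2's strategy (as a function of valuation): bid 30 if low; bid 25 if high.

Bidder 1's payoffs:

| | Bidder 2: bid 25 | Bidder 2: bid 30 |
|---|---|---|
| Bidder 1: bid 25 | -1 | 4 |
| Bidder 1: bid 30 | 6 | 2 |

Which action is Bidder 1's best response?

bid 30

Compute Bidder 1's expected payoff for each action, taking the expectation over Bidder 2's type.
E[bid 25] = 0.7·(4) + 0.3·(-1) = 2.5
E[bid 30] = 0.7·(2) + 0.3·(6) = 3.2
Best response: bid 30 (3.2 is the largest).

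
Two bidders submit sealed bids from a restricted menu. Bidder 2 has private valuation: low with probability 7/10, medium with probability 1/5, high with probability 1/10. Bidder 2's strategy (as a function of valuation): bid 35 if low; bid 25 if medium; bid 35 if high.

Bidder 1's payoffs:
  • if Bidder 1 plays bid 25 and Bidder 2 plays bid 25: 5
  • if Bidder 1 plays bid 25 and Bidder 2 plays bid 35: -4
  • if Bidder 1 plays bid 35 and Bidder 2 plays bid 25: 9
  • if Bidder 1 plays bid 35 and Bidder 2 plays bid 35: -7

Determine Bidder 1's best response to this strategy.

E[bid 25] = 7/10·(-4) + 1/5·(5) + 1/10·(-4) = -11/5
E[bid 35] = 7/10·(-7) + 1/5·(9) + 1/10·(-7) = -19/5
Best response: bid 25 (-11/5 is the largest).

bid 25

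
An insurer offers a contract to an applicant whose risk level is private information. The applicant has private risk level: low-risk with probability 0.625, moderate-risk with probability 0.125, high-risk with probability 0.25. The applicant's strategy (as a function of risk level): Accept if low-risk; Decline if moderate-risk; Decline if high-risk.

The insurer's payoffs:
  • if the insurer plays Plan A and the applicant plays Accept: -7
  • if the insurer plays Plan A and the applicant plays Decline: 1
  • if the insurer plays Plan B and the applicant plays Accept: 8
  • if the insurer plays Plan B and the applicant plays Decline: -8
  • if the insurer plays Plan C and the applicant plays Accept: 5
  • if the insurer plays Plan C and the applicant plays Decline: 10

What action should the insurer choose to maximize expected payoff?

E[Plan A] = 0.625·(-7) + 0.125·(1) + 0.25·(1) = -4
E[Plan B] = 0.625·(8) + 0.125·(-8) + 0.25·(-8) = 2
E[Plan C] = 0.625·(5) + 0.125·(10) + 0.25·(10) = 6.875
Best response: Plan C (6.875 is the largest).

Plan C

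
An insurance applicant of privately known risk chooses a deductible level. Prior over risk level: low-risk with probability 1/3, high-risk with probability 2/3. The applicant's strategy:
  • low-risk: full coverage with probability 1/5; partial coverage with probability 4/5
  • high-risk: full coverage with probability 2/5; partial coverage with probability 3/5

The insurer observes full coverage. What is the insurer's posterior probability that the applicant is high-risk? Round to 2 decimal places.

0.80

P(full coverage) = (1/3)·(1/5) + (2/3)·(2/5) = 1/3
P(high-risk | full coverage) = ((2/3)·(2/5)) / (1/3) = (4/15) / (1/3) = 4/5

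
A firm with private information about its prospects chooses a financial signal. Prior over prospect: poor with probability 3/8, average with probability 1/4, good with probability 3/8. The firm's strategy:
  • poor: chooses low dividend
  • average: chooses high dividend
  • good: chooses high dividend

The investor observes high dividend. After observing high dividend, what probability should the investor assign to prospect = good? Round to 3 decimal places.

P(high dividend) = (3/8)·0 + (1/4)·1 + (3/8)·1 = 5/8
P(good | high dividend) = ((3/8)·1) / (5/8) = (3/8) / (5/8) = 3/5

0.600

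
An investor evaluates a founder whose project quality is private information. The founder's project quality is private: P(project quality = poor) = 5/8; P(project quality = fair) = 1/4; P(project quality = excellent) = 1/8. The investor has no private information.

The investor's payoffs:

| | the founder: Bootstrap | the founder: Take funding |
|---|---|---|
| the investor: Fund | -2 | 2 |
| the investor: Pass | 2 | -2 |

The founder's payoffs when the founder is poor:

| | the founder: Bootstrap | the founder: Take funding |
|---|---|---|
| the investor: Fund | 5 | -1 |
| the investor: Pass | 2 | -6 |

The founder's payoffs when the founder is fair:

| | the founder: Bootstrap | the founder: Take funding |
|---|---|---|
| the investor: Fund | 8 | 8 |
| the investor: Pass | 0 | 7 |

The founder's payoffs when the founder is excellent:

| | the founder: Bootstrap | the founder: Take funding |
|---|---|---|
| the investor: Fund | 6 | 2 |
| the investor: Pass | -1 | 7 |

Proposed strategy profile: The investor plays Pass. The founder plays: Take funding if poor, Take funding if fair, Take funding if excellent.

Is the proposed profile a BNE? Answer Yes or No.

No

A profile is a BNE iff every type of every player is best-responding given beliefs about the other side.
The investor plays Pass: E[Pass] = 5/8·(-2) + 1/4·(-2) + 1/8·(-2) = -2; E[Fund] = 2. Not best-responding. ✗
The founder (project quality poor), facing Pass: Bootstrap gives 2, Take funding gives -6. Proposed Take funding is not best — profitable deviation exists. ✗
The founder (project quality fair), facing Pass: Bootstrap gives 0, Take funding gives 7. Proposed Take funding is best. ✓
The founder (project quality excellent), facing Pass: Bootstrap gives -1, Take funding gives 7. Proposed Take funding is best. ✓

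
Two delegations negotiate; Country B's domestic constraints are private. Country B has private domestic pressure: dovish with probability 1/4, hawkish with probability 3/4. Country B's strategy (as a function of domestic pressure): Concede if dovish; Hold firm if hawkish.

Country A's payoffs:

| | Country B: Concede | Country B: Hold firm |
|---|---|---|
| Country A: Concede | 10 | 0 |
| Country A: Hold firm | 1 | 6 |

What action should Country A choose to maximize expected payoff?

E[Concede] = 1/4·(10) + 3/4·(0) = 5/2
E[Hold firm] = 1/4·(1) + 3/4·(6) = 19/4
Best response: Hold firm (19/4 is the largest).

Hold firm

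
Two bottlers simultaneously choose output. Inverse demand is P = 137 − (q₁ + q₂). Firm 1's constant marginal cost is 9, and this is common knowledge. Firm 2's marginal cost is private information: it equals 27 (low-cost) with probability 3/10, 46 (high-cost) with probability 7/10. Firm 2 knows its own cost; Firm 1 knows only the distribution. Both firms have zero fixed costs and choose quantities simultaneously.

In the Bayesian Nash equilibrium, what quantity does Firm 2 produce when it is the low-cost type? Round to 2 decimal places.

Type-c best response for Firm 2: q₂(c) = (137 − c)/2 − q₁/2.
Firm 1 maximizes expected profit; its first-order condition is 137 − 2q₁ − E[q₂] − 9 = 0.
Substituting E[q₂] and solving: E[c₂] = 40.3, so q₁ = (137 − 2·9 + 40.3)/3 = 53.1.
q₂(low-cost) = (137 − 27 − 53.1)/2 = 28.45.

28.45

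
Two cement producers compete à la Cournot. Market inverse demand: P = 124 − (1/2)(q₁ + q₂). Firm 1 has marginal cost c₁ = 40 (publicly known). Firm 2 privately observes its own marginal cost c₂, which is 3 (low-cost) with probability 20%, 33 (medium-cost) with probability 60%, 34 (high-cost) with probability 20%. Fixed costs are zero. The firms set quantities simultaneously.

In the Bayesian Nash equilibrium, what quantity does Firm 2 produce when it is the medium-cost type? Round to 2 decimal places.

67.27

Type-c best response for Firm 2: q₂(c) = (124 − c) − q₁/2.
Firm 1 maximizes expected profit; its first-order condition is 124 − q₁ − (1/2)E[q₂] − 40 = 0.
Substituting E[q₂] and solving: E[c₂] = 27.2, so q₁ = (124 − 2·40 + 27.2)/(3/2) = 47.4667.
q₂(medium-cost) = (124 − 33 − (1/2)·47.4667) = 67.2667.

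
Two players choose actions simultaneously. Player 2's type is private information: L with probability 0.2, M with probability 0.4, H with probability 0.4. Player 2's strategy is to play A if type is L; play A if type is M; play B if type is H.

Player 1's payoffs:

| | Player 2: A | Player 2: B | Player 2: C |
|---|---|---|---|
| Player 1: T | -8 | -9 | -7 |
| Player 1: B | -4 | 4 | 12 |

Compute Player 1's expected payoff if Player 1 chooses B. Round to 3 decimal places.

-0.800

Take the expectation over Player 2's type, weighting each type's action by its prior probability.
E[B] = 0.2·(-4) + 0.4·(-4) + 0.4·4 = (-0.8) + (-1.6) + 1.6 = -0.8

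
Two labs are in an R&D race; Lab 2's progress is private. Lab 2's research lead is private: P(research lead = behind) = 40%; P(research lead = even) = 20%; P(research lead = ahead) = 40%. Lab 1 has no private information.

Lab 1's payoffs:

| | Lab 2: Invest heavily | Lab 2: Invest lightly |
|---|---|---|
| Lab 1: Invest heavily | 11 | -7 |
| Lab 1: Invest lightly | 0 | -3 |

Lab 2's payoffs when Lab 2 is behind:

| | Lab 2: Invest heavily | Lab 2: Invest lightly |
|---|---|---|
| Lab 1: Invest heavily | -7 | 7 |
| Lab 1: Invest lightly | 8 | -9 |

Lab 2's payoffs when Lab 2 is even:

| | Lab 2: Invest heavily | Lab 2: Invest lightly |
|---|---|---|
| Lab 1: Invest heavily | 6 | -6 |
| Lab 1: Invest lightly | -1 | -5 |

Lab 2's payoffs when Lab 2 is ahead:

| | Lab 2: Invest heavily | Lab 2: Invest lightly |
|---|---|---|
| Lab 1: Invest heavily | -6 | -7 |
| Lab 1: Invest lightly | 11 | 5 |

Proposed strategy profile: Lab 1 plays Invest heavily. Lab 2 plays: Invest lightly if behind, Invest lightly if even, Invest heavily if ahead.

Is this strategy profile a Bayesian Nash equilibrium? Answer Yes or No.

No

A profile is a BNE iff every type of every player is best-responding given beliefs about the other side.
Lab 1 plays Invest heavily: E[Invest heavily] = 0.4·(-7) + 0.2·(-7) + 0.4·(11) = 0.2; E[Invest lightly] = -1.8. Best-responding. ✓
Lab 2 (research lead behind), facing Invest heavily: Invest heavily gives -7, Invest lightly gives 7. Proposed Invest lightly is best. ✓
Lab 2 (research lead even), facing Invest heavily: Invest heavily gives 6, Invest lightly gives -6. Proposed Invest lightly is not best — profitable deviation exists. ✗
Lab 2 (research lead ahead), facing Invest heavily: Invest heavily gives -6, Invest lightly gives -7. Proposed Invest heavily is best. ✓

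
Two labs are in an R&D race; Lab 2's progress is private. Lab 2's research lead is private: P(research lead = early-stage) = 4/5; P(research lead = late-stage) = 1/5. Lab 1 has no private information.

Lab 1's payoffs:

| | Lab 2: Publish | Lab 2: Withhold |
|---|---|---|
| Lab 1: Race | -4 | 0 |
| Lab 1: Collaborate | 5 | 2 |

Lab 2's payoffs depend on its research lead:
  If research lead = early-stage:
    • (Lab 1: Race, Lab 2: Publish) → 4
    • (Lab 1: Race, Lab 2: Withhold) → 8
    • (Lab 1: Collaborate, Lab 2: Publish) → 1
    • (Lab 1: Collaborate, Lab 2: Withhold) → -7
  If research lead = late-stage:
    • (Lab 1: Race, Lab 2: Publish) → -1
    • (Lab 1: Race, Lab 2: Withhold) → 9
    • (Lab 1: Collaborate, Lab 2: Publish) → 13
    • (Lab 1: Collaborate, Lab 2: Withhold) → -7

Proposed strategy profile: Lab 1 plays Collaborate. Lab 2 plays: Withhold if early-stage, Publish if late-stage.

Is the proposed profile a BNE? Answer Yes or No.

No

Lab 1 plays Collaborate: E[Collaborate] = 4/5·(2) + 1/5·(5) = 13/5; E[Race] = -4/5. Best-responding. ✓
Lab 2 (research lead early-stage), facing Collaborate: Publish gives 1, Withhold gives -7. Proposed Withhold is not best — profitable deviation exists. ✗
Lab 2 (research lead late-stage), facing Collaborate: Publish gives 13, Withhold gives -7. Proposed Publish is best. ✓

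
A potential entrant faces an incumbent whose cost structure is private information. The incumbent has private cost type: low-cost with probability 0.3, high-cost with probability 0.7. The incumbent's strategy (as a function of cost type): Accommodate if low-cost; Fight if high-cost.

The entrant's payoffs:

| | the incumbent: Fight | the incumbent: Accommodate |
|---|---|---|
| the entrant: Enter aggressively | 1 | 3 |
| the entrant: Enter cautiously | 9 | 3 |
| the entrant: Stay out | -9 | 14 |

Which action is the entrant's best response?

Enter cautiously

Compute the entrant's expected payoff for each action, taking the expectation over the incumbent's type.
E[Enter aggressively] = 0.3·(3) + 0.7·(1) = 1.6
E[Enter cautiously] = 0.3·(3) + 0.7·(9) = 7.2
E[Stay out] = 0.3·(14) + 0.7·(-9) = -2.1
Best response: Enter cautiously (7.2 is the largest).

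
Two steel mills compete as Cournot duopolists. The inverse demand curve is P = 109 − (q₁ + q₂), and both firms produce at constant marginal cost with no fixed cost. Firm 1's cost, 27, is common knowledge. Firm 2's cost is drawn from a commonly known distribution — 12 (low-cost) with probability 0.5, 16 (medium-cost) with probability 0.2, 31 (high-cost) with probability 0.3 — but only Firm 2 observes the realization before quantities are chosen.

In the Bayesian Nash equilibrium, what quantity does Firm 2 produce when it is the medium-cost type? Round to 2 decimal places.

Type-c best response for Firm 2: q₂(c) = (109 − c)/2 − q₁/2.
Firm 1 maximizes expected profit; its first-order condition is 109 − 2q₁ − E[q₂] − 27 = 0.
Substituting E[q₂] and solving: E[c₂] = 18.5, so q₁ = (109 − 2·27 + 18.5)/3 = 24.5.
q₂(medium-cost) = (109 − 16 − 24.5)/2 = 34.25.

34.25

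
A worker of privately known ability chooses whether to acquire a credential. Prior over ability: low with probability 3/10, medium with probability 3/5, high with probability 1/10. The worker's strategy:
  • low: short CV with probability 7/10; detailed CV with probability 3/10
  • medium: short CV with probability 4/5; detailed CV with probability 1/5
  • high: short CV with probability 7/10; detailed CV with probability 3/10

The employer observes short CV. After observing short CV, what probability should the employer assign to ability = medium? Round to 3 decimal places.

P(short CV) = (3/10)·(7/10) + (3/5)·(4/5) + (1/10)·(7/10) = 19/25
P(medium | short CV) = ((3/5)·(4/5)) / (19/25) = (12/25) / (19/25) = 12/19

0.632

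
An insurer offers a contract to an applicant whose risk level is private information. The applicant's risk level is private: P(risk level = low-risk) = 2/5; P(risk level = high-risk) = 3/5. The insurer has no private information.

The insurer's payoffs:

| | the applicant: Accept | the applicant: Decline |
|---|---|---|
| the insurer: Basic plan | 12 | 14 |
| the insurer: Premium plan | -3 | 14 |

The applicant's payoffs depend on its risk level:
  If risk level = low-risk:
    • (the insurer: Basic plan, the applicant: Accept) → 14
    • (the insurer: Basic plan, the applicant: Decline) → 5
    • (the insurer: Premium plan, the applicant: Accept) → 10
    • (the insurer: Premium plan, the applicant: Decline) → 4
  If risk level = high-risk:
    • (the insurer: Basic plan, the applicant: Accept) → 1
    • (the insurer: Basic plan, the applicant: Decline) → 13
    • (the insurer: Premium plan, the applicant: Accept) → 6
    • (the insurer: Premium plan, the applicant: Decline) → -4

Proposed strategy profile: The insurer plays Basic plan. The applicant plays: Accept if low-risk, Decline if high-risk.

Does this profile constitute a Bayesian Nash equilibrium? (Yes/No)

Yes

A profile is a BNE iff every type of every player is best-responding given beliefs about the other side.
The insurer plays Basic plan: E[Basic plan] = 2/5·(12) + 3/5·(14) = 66/5; E[Premium plan] = 36/5. Best-responding. ✓
The applicant (risk level low-risk), facing Basic plan: Accept gives 14, Decline gives 5. Proposed Accept is best. ✓
The applicant (risk level high-risk), facing Basic plan: Accept gives 1, Decline gives 13. Proposed Decline is best. ✓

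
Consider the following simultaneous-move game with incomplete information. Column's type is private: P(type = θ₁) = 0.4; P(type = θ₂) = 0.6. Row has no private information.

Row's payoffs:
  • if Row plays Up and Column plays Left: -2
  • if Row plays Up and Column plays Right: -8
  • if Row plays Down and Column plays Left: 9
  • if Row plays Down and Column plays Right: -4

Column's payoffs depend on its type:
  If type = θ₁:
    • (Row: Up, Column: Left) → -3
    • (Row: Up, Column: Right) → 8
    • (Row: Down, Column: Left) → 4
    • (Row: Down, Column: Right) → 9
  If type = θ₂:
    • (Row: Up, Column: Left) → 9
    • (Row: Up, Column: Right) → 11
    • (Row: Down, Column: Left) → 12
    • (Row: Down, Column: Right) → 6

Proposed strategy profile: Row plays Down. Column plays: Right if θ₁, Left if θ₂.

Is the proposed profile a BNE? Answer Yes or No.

Row plays Down: E[Down] = 0.4·(-4) + 0.6·(9) = 3.8; E[Up] = -4.4. Best-responding. ✓
Column (type θ₁), facing Down: Left gives 4, Right gives 9. Proposed Right is best. ✓
Column (type θ₂), facing Down: Left gives 12, Right gives 6. Proposed Left is best. ✓

Yes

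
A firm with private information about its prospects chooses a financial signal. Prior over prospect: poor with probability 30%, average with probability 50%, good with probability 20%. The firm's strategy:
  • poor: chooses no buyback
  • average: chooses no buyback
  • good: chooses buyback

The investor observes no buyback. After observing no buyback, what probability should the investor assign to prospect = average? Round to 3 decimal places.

0.625

Apply Bayes' rule using the sender's strategy as the likelihood.
P(no buyback) = 0.3·1 + 0.5·1 + 0.2·0 = 0.8
P(average | no buyback) = (0.5·1) / 0.8 = 0.5 / 0.8 = 0.625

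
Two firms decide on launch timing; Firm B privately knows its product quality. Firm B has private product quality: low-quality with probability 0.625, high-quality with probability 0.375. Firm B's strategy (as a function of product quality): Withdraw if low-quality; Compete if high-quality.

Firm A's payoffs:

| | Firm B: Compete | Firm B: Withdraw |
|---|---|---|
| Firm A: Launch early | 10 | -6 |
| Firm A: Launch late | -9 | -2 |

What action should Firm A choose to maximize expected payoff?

Launch early

E[Launch early] = 0.625·(-6) + 0.375·(10) = 0
E[Launch late] = 0.625·(-2) + 0.375·(-9) = -4.625
Best response: Launch early (0 is the largest).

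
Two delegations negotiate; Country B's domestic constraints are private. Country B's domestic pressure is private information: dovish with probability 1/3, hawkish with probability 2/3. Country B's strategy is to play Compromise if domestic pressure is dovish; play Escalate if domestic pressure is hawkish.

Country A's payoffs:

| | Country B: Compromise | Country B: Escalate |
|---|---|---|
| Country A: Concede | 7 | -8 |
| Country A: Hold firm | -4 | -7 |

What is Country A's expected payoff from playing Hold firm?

-6

Take the expectation over Country B's domestic pressure, weighting each type's action by its prior probability.
E[Hold firm] = 1/3·(-4) + 2/3·(-7) = (-4/3) + (-14/3) = -6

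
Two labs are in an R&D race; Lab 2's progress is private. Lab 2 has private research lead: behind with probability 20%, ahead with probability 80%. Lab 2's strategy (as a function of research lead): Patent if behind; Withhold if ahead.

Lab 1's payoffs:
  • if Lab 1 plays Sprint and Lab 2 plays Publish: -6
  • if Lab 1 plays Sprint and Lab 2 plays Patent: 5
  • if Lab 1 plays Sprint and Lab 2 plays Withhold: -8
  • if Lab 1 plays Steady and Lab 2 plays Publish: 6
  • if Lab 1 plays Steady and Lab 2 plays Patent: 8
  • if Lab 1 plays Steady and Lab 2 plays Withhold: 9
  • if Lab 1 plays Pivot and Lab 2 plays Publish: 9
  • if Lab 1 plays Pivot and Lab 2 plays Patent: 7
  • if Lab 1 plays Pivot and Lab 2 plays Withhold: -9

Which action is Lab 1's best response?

E[Sprint] = 0.2·(5) + 0.8·(-8) = -5.4
E[Steady] = 0.2·(8) + 0.8·(9) = 8.8
E[Pivot] = 0.2·(7) + 0.8·(-9) = -5.8
Best response: Steady (8.8 is the largest).

Steady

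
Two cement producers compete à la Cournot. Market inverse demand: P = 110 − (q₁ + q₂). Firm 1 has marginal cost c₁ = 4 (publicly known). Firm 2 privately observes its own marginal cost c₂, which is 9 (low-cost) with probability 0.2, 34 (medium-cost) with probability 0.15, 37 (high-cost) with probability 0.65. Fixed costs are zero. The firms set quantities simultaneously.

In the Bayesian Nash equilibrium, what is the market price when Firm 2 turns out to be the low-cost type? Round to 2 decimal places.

37.34

Type-c best response for Firm 2: q₂(c) = (110 − c)/2 − q₁/2.
Firm 1 maximizes expected profit; its first-order condition is 110 − 2q₁ − E[q₂] − 4 = 0.
Substituting E[q₂] and solving: E[c₂] = 30.95, so q₁ = (110 − 2·4 + 30.95)/3 = 44.3167.
q₂(low-cost) = 28.3417, so P = 110 − (44.3167 + 28.3417) = 37.3417.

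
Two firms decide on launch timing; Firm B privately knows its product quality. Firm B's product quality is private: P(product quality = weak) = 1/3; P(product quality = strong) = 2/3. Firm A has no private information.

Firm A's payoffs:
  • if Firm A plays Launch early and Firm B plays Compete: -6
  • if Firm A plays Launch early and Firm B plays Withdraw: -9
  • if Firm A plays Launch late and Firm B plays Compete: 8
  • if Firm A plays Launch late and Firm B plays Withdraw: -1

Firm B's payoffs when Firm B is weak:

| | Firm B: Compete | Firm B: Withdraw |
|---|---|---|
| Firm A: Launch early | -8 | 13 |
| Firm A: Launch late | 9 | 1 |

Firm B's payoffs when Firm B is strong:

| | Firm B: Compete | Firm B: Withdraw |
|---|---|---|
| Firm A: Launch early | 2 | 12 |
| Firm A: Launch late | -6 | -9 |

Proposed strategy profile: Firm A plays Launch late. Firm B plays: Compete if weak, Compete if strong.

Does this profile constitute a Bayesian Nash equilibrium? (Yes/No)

Firm A plays Launch late: E[Launch late] = 1/3·(8) + 2/3·(8) = 8; E[Launch early] = -6. Best-responding. ✓
Firm B (product quality weak), facing Launch late: Compete gives 9, Withdraw gives 1. Proposed Compete is best. ✓
Firm B (product quality strong), facing Launch late: Compete gives -6, Withdraw gives -9. Proposed Compete is best. ✓

Yes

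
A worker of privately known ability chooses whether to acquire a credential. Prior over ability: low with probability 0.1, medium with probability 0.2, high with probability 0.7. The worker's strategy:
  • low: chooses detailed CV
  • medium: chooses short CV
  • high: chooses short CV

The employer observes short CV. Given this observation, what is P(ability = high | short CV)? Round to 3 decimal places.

P(short CV) = 0.1·0 + 0.2·1 + 0.7·1 = 0.9
P(high | short CV) = (0.7·1) / 0.9 = 0.7 / 0.9 = 0.777778

0.778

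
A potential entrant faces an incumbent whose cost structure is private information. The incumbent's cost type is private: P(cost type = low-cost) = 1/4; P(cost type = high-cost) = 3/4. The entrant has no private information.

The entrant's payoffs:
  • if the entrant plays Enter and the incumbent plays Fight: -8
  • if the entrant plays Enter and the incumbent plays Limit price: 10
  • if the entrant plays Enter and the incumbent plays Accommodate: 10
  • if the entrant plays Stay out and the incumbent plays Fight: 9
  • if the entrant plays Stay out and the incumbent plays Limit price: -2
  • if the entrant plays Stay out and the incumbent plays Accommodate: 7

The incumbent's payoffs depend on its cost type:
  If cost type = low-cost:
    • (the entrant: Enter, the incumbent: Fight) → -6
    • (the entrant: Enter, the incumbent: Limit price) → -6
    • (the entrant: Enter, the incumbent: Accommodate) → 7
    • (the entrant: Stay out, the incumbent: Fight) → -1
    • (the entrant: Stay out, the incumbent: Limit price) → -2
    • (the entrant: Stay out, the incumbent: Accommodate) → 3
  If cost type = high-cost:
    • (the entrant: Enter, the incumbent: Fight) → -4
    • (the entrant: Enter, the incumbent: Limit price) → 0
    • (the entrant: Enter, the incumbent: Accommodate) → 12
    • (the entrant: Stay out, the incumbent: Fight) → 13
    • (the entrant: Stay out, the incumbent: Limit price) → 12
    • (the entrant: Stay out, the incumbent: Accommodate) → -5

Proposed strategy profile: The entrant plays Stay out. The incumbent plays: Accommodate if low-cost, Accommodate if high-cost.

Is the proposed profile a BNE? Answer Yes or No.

No

A profile is a BNE iff every type of every player is best-responding given beliefs about the other side.
The entrant plays Stay out: E[Stay out] = 1/4·(7) + 3/4·(7) = 7; E[Enter] = 10. Not best-responding. ✗
The incumbent (cost type low-cost), facing Stay out: Fight gives -1, Limit price gives -2, Accommodate gives 3. Proposed Accommodate is best. ✓
The incumbent (cost type high-cost), facing Stay out: Fight gives 13, Limit price gives 12, Accommodate gives -5. Proposed Accommodate is not best — profitable deviation exists. ✗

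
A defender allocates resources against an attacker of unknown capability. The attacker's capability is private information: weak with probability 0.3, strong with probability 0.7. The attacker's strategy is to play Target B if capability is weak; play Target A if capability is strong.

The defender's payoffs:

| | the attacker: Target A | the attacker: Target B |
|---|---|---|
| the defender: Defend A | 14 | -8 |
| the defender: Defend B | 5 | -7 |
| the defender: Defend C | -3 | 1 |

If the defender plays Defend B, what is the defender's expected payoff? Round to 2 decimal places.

E[Defend B] = 0.3·(-7) + 0.7·5 = (-2.1) + 3.5 = 1.4

1.40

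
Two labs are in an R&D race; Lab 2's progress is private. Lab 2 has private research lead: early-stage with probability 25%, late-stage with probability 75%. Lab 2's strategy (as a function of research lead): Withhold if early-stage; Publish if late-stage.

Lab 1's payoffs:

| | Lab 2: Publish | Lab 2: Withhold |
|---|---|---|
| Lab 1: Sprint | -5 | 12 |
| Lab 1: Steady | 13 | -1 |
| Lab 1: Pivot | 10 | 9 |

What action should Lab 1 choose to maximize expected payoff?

Pivot

E[Sprint] = 0.25·(12) + 0.75·(-5) = -0.75
E[Steady] = 0.25·(-1) + 0.75·(13) = 9.5
E[Pivot] = 0.25·(9) + 0.75·(10) = 9.75
Best response: Pivot (9.75 is the largest).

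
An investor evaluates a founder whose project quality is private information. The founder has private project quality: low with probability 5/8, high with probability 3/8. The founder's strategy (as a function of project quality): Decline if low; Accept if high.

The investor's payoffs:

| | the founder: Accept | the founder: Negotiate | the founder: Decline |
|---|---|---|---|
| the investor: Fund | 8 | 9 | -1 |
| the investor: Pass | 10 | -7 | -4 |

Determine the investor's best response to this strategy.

Fund

Compute the investor's expected payoff for each action, taking the expectation over the founder's type.
E[Fund] = 5/8·(-1) + 3/8·(8) = 19/8
E[Pass] = 5/8·(-4) + 3/8·(10) = 5/4
Best response: Fund (19/8 is the largest).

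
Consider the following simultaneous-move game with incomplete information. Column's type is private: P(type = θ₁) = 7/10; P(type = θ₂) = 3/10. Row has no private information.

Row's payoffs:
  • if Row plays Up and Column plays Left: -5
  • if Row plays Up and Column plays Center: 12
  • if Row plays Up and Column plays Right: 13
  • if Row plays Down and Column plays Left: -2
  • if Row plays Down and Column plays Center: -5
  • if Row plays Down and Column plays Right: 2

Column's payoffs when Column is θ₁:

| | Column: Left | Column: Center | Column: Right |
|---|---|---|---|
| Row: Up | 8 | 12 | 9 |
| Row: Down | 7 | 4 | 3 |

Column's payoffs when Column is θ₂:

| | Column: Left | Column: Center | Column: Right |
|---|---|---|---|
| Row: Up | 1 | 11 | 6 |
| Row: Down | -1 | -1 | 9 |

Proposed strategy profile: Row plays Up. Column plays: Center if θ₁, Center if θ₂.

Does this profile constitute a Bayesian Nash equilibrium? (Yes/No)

Yes

Row plays Up: E[Up] = 7/10·(12) + 3/10·(12) = 12; E[Down] = -5. Best-responding. ✓
Column (type θ₁), facing Up: Left gives 8, Center gives 12, Right gives 9. Proposed Center is best. ✓
Column (type θ₂), facing Up: Left gives 1, Center gives 11, Right gives 6. Proposed Center is best. ✓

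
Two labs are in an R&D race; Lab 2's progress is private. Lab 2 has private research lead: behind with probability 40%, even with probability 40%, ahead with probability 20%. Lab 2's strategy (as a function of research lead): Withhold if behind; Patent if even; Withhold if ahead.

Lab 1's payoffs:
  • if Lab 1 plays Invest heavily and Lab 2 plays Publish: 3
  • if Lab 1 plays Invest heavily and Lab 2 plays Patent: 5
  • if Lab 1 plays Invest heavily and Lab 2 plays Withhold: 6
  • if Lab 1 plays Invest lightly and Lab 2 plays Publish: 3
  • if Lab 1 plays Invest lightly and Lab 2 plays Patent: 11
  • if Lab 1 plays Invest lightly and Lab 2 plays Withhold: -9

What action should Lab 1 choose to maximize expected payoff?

Invest heavily

E[Invest heavily] = 0.4·(6) + 0.4·(5) + 0.2·(6) = 5.6
E[Invest lightly] = 0.4·(-9) + 0.4·(11) + 0.2·(-9) = -1
Best response: Invest heavily (5.6 is the largest).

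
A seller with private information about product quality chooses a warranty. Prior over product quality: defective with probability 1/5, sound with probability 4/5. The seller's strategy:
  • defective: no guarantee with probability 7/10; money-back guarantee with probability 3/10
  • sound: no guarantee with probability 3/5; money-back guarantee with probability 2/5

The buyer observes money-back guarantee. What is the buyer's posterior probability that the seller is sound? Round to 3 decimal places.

Apply Bayes' rule using the sender's strategy as the likelihood.
P(money-back guarantee) = (1/5)·(3/10) + (4/5)·(2/5) = 19/50
P(sound | money-back guarantee) = ((4/5)·(2/5)) / (19/50) = (8/25) / (19/50) = 16/19

0.842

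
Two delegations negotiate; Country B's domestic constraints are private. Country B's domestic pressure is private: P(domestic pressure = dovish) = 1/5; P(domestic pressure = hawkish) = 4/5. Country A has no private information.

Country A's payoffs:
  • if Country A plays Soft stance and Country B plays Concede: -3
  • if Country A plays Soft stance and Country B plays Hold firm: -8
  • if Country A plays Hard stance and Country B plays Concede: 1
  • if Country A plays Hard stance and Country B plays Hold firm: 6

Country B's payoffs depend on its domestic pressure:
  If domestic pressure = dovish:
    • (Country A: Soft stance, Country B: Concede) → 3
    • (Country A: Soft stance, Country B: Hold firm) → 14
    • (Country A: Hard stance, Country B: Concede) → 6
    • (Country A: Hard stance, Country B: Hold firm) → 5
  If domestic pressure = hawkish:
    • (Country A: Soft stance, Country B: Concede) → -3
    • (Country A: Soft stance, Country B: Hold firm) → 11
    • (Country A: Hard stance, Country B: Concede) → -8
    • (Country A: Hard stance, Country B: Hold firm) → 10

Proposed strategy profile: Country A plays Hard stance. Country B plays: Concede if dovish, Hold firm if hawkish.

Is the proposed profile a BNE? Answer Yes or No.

A profile is a BNE iff every type of every player is best-responding given beliefs about the other side.
Country A plays Hard stance: E[Hard stance] = 1/5·(1) + 4/5·(6) = 5; E[Soft stance] = -7. Best-responding. ✓
Country B (domestic pressure dovish), facing Hard stance: Concede gives 6, Hold firm gives 5. Proposed Concede is best. ✓
Country B (domestic pressure hawkish), facing Hard stance: Concede gives -8, Hold firm gives 10. Proposed Hold firm is best. ✓

Yes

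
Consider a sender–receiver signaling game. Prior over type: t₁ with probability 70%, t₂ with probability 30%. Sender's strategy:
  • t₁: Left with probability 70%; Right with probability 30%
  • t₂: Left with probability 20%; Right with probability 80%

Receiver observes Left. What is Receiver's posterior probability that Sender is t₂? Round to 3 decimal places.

0.109

P(Left) = 0.7·0.7 + 0.3·0.2 = 0.55
P(t₂ | Left) = (0.3·0.2) / 0.55 = 0.06 / 0.55 = 0.109091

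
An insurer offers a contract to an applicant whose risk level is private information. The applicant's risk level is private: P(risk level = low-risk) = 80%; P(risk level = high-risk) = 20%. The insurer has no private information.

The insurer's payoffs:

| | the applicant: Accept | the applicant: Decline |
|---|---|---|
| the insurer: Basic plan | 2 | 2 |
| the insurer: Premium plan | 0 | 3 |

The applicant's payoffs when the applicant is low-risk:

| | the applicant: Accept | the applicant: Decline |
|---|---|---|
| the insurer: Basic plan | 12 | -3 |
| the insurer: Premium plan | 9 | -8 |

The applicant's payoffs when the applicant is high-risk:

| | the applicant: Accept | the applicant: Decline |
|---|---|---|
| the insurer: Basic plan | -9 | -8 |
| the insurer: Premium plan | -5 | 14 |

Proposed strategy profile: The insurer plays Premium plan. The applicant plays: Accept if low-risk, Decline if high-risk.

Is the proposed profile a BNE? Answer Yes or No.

The insurer plays Premium plan: E[Premium plan] = 0.8·(0) + 0.2·(3) = 0.6; E[Basic plan] = 2. Not best-responding. ✗
The applicant (risk level low-risk), facing Premium plan: Accept gives 9, Decline gives -8. Proposed Accept is best. ✓
The applicant (risk level high-risk), facing Premium plan: Accept gives -5, Decline gives 14. Proposed Decline is best. ✓

No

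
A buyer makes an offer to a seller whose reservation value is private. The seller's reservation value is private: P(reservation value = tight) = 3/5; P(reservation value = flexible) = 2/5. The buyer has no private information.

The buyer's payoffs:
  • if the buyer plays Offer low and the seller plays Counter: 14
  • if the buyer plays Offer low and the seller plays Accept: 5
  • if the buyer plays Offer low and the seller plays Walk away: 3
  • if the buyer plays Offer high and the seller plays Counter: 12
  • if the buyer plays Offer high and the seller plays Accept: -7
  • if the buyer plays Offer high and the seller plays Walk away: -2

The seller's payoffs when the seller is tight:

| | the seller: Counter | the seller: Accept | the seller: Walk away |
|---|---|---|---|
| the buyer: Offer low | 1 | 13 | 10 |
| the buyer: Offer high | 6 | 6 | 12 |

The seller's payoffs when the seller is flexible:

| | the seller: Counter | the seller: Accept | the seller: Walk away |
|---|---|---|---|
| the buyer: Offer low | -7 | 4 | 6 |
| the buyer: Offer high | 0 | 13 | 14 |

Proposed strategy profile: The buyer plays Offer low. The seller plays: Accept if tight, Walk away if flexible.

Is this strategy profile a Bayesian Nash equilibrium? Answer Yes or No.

A profile is a BNE iff every type of every player is best-responding given beliefs about the other side.
The buyer plays Offer low: E[Offer low] = 3/5·(5) + 2/5·(3) = 21/5; E[Offer high] = -5. Best-responding. ✓
The seller (reservation value tight), facing Offer low: Counter gives 1, Accept gives 13, Walk away gives 10. Proposed Accept is best. ✓
The seller (reservation value flexible), facing Offer low: Counter gives -7, Accept gives 4, Walk away gives 6. Proposed Walk away is best. ✓

Yes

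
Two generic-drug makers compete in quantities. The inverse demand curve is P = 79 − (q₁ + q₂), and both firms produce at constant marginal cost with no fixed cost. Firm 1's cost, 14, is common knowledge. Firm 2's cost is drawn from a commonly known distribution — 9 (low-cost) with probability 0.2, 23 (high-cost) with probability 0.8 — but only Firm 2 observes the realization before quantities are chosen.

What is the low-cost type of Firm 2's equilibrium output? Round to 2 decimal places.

Type-c best response for Firm 2: q₂(c) = (79 − c)/2 − q₁/2.
Firm 1 maximizes expected profit; its first-order condition is 79 − 2q₁ − E[q₂] − 14 = 0.
Substituting E[q₂] and solving: E[c₂] = 20.2, so q₁ = (79 − 2·14 + 20.2)/3 = 23.7333.
q₂(low-cost) = (79 − 9 − 23.7333)/2 = 23.1333.

23.13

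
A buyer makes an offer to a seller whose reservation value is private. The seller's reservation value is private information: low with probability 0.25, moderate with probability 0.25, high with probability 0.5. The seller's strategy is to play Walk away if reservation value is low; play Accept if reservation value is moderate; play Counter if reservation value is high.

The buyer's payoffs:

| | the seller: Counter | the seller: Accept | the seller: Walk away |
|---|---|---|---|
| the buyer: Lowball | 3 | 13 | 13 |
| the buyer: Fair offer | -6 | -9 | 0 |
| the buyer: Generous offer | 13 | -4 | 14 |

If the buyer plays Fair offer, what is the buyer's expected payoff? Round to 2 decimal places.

E[Fair offer] = 0.25·0 + 0.25·(-9) + 0.5·(-6) = 0 + (-2.25) + (-3) = -5.25

-5.25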